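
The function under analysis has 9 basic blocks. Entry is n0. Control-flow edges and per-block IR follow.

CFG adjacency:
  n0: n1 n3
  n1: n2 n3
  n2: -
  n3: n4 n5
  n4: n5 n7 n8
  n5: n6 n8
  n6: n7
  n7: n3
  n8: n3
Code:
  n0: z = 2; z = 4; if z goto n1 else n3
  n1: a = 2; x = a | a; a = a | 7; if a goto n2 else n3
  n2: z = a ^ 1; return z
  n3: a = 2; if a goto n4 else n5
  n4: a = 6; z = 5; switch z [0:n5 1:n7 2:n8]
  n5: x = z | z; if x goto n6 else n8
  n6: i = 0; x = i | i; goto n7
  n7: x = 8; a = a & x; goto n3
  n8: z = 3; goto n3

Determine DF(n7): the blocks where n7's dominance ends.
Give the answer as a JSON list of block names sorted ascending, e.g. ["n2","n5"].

Answer: ["n3"]

Analysis:
idom tree: n1←n0 n2←n1 n3←n0 n4←n3 n5←n3 n6←n5 n7←n3 n8←n3
Join-block Dom:
  n3: preds {n0,n1,n7,n8}: {n0} ∩ {n0,n1} ∩ {n0,n3,n7} ∩ {n0,n3,n8} = {n0}; idom=n0
  n5: preds {n3,n4}: {n0,n3} ∩ {n0,n3,n4} = {n0,n3}; idom=n3
  n7: preds {n4,n6}: {n0,n3,n4} ∩ {n0,n3,n5,n6} = {n0,n3}; idom=n3
  n8: preds {n4,n5}: {n0,n3,n4} ∩ {n0,n3,n5} = {n0,n3}; idom=n3

DF derivation:
  join n3 pred n0: · stop@n0
  join n3 pred n1: n1 stop@n0
  join n3 pred n7: n7→n3 stop@n0
  join n3 pred n8: n8→n3 stop@n0
  join n5 pred n3: · stop@n3
  join n5 pred n4: n4 stop@n3
  join n7 pred n4: n4 stop@n3
  join n7 pred n6: n6→n5 stop@n3
  join n8 pred n4: n4 stop@n3
  join n8 pred n5: n5 stop@n3
  n0 → ∅
  n1 → {n3}
  n2 → ∅
  n3 → {n3}
  n4 → {n5,n7,n8}
  n5 → {n7,n8}
  n6 → {n7}
  n7 → {n3}
  n8 → {n3}

DF(n7) = ["n3"]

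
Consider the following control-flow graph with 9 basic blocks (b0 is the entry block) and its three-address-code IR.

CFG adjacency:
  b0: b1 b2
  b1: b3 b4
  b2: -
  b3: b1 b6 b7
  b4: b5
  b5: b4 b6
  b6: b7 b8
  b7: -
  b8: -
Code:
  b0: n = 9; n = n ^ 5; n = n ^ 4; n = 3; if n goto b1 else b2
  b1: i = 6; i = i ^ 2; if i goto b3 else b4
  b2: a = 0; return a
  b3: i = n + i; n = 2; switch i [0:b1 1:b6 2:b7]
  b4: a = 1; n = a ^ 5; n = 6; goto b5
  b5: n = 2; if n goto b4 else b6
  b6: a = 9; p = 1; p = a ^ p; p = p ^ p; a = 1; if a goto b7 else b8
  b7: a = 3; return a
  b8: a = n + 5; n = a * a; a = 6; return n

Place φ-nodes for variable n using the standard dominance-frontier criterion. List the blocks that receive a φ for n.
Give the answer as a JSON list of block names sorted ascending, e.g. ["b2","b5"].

idom tree: b1←b0 b2←b0 b3←b1 b4←b1 b5←b4 b6←b1 b7←b1 b8←b6
Dom∩ at merges:
  b1: preds {b0,b3}: {b0} ∩ {b0,b1,b3} = {b0}; idom=b0
  b4: preds {b1,b5}: {b0,b1} ∩ {b0,b1,b4,b5} = {b0,b1}; idom=b1
  b6: preds {b3,b5}: {b0,b1,b3} ∩ {b0,b1,b4,b5} = {b0,b1}; idom=b1
  b7: preds {b3,b6}: {b0,b1,b3} ∩ {b0,b1,b6} = {b0,b1}; idom=b1

DF derivation:
  b1←b0: walk · to b0
  b1←b3: walk b3→b1 to b0
  b4←b1: walk · to b1
  b4←b5: walk b5→b4 to b1
  b6←b3: walk b3 to b1
  b6←b5: walk b5→b4 to b1
  b7←b3: walk b3 to b1
  b7←b6: walk b6 to b1
  DF(b0)=∅
  DF(b1)={b1}
  DF(b2)=∅
  DF(b3)={b1,b6,b7}
  DF(b4)={b4,b6}
  DF(b5)={b4,b6}
  DF(b6)={b7}
  DF(b7)=∅
  DF(b8)=∅

φ for n: defs {b0,b3,b4,b5,b8}
  DF⁺ = {b1,b4,b6,b7}

Answer: ["b1", "b4", "b6", "b7"]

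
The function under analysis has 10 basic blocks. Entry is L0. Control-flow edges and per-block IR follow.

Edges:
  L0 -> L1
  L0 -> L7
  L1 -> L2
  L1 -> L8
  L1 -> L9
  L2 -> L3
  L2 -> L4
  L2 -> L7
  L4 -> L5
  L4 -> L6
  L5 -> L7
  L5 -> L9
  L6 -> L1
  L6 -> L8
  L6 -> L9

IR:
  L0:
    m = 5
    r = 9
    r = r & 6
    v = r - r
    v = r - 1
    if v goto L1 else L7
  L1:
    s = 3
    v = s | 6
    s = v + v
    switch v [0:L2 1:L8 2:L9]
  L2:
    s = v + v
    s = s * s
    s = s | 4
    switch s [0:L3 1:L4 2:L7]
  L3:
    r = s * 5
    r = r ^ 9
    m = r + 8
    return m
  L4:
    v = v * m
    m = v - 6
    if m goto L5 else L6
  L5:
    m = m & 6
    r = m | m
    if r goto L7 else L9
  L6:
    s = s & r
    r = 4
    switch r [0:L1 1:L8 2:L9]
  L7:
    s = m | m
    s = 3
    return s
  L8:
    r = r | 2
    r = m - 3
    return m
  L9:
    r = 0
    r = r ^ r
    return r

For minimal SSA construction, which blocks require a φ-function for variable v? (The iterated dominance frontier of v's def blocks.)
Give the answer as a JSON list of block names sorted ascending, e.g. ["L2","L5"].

idom tree: L1←L0 L2←L1 L3←L2 L4←L2 L5←L4 L6←L4 L7←L0 L8←L1 L9←L1
Join-block Dom:
  L1: preds {L0,L6}: {L0} ∩ {L0,L1,L2,L4,L6} = {L0}; idom=L0
  L7: preds {L0,L2,L5}: {L0} ∩ {L0,L1,L2} ∩ {L0,L1,L2,L4,L5} = {L0}; idom=L0
  L8: preds {L1,L6}: {L0,L1} ∩ {L0,L1,L2,L4,L6} = {L0,L1}; idom=L1
  L9: preds {L1,L5,L6}: {L0,L1} ∩ {L0,L1,L2,L4,L5} ∩ {L0,L1,L2,L4,L6} = {L0,L1}; idom=L1

DF walk-up:
  L1←L0: walk · to L0
  L1←L6: walk L6→L4→L2→L1 to L0
  L7←L0: walk · to L0
  L7←L2: walk L2→L1 to L0
  L7←L5: walk L5→L4→L2→L1 to L0
  L8←L1: walk · to L1
  L8←L6: walk L6→L4→L2 to L1
  L9←L1: walk · to L1
  L9←L5: walk L5→L4→L2 to L1
  L9←L6: walk L6→L4→L2 to L1
  L0 → ∅
  L1 → {L1,L7}
  L2 → {L1,L7,L8,L9}
  L3 → ∅
  L4 → {L1,L7,L8,L9}
  L5 → {L7,L9}
  L6 → {L1,L8,L9}
  L7 → ∅
  L8 → ∅
  L9 → ∅

φ for v: defs {L0,L1,L4}
  DF⁺ = {L1,L7,L8,L9}

Answer: ["L1", "L7", "L8", "L9"]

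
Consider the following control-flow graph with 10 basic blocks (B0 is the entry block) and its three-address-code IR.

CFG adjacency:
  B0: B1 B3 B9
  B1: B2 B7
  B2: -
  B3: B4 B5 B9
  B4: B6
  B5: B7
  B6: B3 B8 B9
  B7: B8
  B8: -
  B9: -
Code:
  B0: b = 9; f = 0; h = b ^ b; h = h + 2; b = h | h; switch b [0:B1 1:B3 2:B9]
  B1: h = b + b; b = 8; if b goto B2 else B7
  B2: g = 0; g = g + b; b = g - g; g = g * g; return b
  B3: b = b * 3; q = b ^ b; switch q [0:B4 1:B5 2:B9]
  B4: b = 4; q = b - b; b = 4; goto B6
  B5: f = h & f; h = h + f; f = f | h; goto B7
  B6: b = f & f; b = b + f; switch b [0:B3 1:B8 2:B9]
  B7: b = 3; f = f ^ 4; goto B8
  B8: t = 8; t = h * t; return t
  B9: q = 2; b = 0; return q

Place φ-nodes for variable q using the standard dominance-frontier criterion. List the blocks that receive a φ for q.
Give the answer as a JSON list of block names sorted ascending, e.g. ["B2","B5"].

idom tree: B1←B0 B2←B1 B3←B0 B4←B3 B5←B3 B6←B4 B7←B0 B8←B0 B9←B0
Join-block Dom:
  B3: preds {B0,B6}: {B0} ∩ {B0,B3,B4,B6} = {B0}; idom=B0
  B7: preds {B1,B5}: {B0,B1} ∩ {B0,B3,B5} = {B0}; idom=B0
  B8: preds {B6,B7}: {B0,B3,B4,B6} ∩ {B0,B7} = {B0}; idom=B0
  B9: preds {B0,B3,B6}: {B0} ∩ {B0,B3} ∩ {B0,B3,B4,B6} = {B0}; idom=B0

DF derivation:
  join B3 pred B0: · stop@B0
  join B3 pred B6: B6→B4→B3 stop@B0
  join B7 pred B1: B1 stop@B0
  join B7 pred B5: B5→B3 stop@B0
  join B8 pred B6: B6→B4→B3 stop@B0
  join B8 pred B7: B7 stop@B0
  join B9 pred B0: · stop@B0
  join B9 pred B3: B3 stop@B0
  join B9 pred B6: B6→B4→B3 stop@B0
  DF(B0)=∅
  DF(B1)={B7}
  DF(B2)=∅
  DF(B3)={B3,B7,B8,B9}
  DF(B4)={B3,B8,B9}
  DF(B5)={B7}
  DF(B6)={B3,B8,B9}
  DF(B7)={B8}
  DF(B8)=∅
  DF(B9)=∅

φ for q: defs {B3,B4,B9}
  DF⁺ = {B3,B7,B8,B9}

Answer: ["B3", "B7", "B8", "B9"]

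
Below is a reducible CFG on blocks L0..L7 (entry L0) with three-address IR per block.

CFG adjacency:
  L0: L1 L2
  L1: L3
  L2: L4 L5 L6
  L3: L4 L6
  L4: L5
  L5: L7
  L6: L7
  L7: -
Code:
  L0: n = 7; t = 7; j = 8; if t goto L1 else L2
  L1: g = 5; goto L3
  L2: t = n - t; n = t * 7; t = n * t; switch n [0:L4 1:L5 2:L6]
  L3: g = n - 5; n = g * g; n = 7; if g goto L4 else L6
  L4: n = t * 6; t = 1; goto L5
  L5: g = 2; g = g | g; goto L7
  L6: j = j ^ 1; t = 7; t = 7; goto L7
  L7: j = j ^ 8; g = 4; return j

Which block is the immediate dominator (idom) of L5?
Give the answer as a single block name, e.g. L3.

Answer: L0

Derivation:
idom tree: L1←L0 L2←L0 L3←L1 L4←L0 L5←L0 L6←L0 L7←L0
Dom∩ at merges:
  L4: preds {L2,L3}: {L0,L2} ∩ {L0,L1,L3} = {L0}; idom=L0
  L5: preds {L2,L4}: {L0,L2} ∩ {L0,L4} = {L0}; idom=L0
  L6: preds {L2,L3}: {L0,L2} ∩ {L0,L1,L3} = {L0}; idom=L0
  L7: preds {L5,L6}: {L0,L5} ∩ {L0,L6} = {L0}; idom=L0

idom(L5) = L0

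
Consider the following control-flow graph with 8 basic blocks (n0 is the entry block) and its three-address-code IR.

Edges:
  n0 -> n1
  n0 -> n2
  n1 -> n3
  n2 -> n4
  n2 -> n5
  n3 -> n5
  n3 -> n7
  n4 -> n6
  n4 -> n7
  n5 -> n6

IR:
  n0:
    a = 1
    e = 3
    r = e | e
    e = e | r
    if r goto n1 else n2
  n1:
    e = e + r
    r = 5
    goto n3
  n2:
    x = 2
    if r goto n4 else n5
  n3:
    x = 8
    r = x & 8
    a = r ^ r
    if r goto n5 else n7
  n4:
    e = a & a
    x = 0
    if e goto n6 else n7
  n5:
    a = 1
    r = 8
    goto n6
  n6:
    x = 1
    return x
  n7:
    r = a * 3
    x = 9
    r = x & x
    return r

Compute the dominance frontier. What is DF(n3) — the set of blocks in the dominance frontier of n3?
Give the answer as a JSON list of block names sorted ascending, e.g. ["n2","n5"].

idom tree: n1←n0 n2←n0 n3←n1 n4←n2 n5←n0 n6←n0 n7←n0
Dom at joins:
  n5: preds {n2,n3}: {n0,n2} ∩ {n0,n1,n3} = {n0}; idom=n0
  n6: preds {n4,n5}: {n0,n2,n4} ∩ {n0,n5} = {n0}; idom=n0
  n7: preds {n3,n4}: {n0,n1,n3} ∩ {n0,n2,n4} = {n0}; idom=n0

DF walk-up:
  join n5 pred n2: n2 stop@n0
  join n5 pred n3: n3→n1 stop@n0
  join n6 pred n4: n4→n2 stop@n0
  join n6 pred n5: n5 stop@n0
  join n7 pred n3: n3→n1 stop@n0
  join n7 pred n4: n4→n2 stop@n0
  n0 → ∅
  n1 → {n5,n7}
  n2 → {n5,n6,n7}
  n3 → {n5,n7}
  n4 → {n6,n7}
  n5 → {n6}
  n6 → ∅
  n7 → ∅

DF(n3) = ["n5", "n7"]

Answer: ["n5", "n7"]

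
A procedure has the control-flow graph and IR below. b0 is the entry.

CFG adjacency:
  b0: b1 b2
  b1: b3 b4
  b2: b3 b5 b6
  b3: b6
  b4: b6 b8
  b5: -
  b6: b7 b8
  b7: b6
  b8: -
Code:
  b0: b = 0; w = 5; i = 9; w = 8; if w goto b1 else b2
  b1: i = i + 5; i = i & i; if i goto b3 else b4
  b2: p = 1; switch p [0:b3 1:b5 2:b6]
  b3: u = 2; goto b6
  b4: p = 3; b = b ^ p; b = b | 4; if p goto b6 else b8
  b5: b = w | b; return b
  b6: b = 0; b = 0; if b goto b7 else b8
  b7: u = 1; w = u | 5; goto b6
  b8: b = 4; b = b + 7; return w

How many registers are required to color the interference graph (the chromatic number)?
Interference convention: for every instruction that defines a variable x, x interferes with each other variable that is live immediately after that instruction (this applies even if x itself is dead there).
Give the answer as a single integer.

Block summaries:
  b0: {b,i,w} / ∅
  b1: {i} / {i}
  b2: {p} / ∅
  b3: {u} / ∅
  b4: {b,p} / {b}
  b5: {b} / {b,w}
  b6: {b} / ∅
  b7: {u,w} / ∅
  b8: {b} / {w}

Liveness:
  b0: in=∅ out={b,i,w}
  b1: in={b,i,w} out={b,w}
  b2: in={b,w} out={b,w}
  b3: in={w} out={w}
  b4: in={b,w} out={w}
  b5: in={b,w} out=∅
  b6: in={w} out={w}
  b7: in=∅ out={w}
  b8: in={w} out=∅

Conflict graph:
  b↔{i,p,w}
  i↔{b,w}
  p↔{b,w}
  u↔{w}
  w↔{b,i,p,u}

Registers:
  lower bound: {b,i,w} mutually conflict ⇒ χ ≥ 3
  assign b→R1 i→R2 p→R2 u→R1 w→R0 — no edge inside a register ⇒ χ ≤ 3
  χ = 3

Answer: 3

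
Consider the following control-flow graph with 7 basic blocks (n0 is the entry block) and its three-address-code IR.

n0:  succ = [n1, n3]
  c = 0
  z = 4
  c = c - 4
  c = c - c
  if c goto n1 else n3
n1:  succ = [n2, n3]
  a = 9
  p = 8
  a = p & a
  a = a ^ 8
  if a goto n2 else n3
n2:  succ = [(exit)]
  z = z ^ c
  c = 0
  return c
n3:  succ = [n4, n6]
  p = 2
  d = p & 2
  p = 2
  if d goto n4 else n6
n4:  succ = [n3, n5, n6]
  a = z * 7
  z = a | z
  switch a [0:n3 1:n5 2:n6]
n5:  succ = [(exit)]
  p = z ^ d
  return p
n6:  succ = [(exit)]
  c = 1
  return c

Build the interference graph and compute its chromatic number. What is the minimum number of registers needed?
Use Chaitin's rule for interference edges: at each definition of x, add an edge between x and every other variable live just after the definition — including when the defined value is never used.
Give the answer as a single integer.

Answer: 4

Derivation:
Per-block:
  n0 def {c,z} use ∅
  n1 def {a,p} use ∅
  n2 def {c,z} use {c,z}
  n3 def {d,p} use ∅
  n4 def {a,z} use {z}
  n5 def {p} use {d,z}
  n6 def {c} use ∅

Liveness:
  n0 li=∅ lo={c,z}
  n1 li={c,z} lo={c,z}
  n2 li={c,z} lo=∅
  n3 li={z} lo={d,z}
  n4 li={d,z} lo={d,z}
  n5 li={d,z} lo=∅
  n6 li=∅ lo=∅

Interference:
  a — {c,d,p,z}
  c — {a,p,z}
  d — {a,p,z}
  p — {a,c,d,z}
  z — {a,c,d,p}

Colouring:
  lower bound: {a,c,p,z} mutually conflict ⇒ χ ≥ 4
  4-colouring: R0={a}  R1={p}  R2={z}  R3={c,d}
  χ = 4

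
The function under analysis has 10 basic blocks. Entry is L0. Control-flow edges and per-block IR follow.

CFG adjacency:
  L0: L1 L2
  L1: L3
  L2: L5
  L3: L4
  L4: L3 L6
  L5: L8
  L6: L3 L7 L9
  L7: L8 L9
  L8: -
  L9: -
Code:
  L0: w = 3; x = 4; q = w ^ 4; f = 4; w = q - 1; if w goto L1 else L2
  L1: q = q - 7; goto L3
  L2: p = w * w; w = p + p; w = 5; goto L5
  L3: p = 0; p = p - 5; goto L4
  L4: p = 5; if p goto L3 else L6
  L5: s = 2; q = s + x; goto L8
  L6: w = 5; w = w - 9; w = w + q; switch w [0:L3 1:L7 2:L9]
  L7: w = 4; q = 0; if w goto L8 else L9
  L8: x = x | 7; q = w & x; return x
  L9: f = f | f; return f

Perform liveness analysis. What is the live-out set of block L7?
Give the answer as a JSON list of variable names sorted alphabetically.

def/use:
  L0: def={f,q,w,x} ue=∅
  L1: def={q} ue={q}
  L2: def={p,w} ue={w}
  L3: def={p} ue=∅
  L4: def={p} ue=∅
  L5: def={q,s} ue={x}
  L6: def={w} ue={q}
  L7: def={q,w} ue=∅
  L8: def={q,x} ue={w,x}
  L9: def={f} ue={f}

Live sets:
  L0: in=∅ out={f,q,w,x}
  L1: in={f,q,x} out={f,q,x}
  L2: in={w,x} out={w,x}
  L3: in={f,q,x} out={f,q,x}
  L4: in={f,q,x} out={f,q,x}
  L5: in={w,x} out={w,x}
  L6: in={f,q,x} out={f,q,x}
  L7: in={f,x} out={f,w,x}
  L8: in={w,x} out=∅
  L9: in={f} out=∅

live-out(L7) = ["f", "w", "x"]

Answer: ["f", "w", "x"]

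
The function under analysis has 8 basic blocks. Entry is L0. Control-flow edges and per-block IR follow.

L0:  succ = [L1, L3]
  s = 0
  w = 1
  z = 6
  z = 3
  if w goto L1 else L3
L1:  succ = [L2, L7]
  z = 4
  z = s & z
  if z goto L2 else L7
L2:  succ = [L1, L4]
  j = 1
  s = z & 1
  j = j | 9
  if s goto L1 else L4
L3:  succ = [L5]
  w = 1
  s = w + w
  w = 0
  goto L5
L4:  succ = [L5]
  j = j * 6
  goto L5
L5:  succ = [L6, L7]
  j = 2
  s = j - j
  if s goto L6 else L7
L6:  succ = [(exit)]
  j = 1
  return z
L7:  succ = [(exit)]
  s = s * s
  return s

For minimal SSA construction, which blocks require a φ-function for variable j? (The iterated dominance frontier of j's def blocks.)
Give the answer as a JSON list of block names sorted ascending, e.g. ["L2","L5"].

idom tree: L1←L0 L2←L1 L3←L0 L4←L2 L5←L0 L6←L5 L7←L0
Join-block Dom:
  L1: preds {L0,L2}: {L0} ∩ {L0,L1,L2} = {L0}; idom=L0
  L5: preds {L3,L4}: {L0,L3} ∩ {L0,L1,L2,L4} = {L0}; idom=L0
  L7: preds {L1,L5}: {L0,L1} ∩ {L0,L5} = {L0}; idom=L0

Frontier:
  L1←L0: walk · to L0
  L1←L2: walk L2→L1 to L0
  L5←L3: walk L3 to L0
  L5←L4: walk L4→L2→L1 to L0
  L7←L1: walk L1 to L0
  L7←L5: walk L5 to L0
  L0 → ∅
  L1 → {L1,L5,L7}
  L2 → {L1,L5}
  L3 → {L5}
  L4 → {L5}
  L5 → {L7}
  L6 → ∅
  L7 → ∅

φ for j: defs {L2,L4,L5,L6}
  DF⁺ = {L1,L5,L7}

Answer: ["L1", "L5", "L7"]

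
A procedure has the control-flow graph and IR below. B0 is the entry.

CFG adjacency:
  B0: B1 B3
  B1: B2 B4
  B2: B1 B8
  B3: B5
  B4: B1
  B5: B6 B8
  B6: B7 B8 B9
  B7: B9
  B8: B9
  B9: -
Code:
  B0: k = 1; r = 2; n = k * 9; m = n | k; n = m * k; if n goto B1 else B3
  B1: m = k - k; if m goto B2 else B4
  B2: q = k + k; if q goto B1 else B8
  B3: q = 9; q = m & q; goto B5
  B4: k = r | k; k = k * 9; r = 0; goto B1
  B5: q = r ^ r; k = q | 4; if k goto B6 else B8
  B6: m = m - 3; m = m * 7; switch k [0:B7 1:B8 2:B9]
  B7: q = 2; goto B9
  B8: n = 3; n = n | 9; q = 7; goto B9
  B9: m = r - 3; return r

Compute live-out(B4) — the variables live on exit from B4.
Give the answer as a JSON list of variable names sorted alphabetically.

Answer: ["k", "r"]

Working:
Block summaries:
  B0: {k,m,n,r} / ∅
  B1: {m} / {k}
  B2: {q} / {k}
  B3: {q} / {m}
  B4: {k,r} / {k,r}
  B5: {k,q} / {r}
  B6: {m} / {k,m}
  B7: {q} / ∅
  B8: {n,q} / ∅
  B9: {m} / {r}

Live sets:
  live B0: ∅→{k,m,r}
  live B1: {k,r}→{k,r}
  live B2: {k,r}→{k,r}
  live B3: {m,r}→{m,r}
  live B4: {k,r}→{k,r}
  live B5: {m,r}→{k,m,r}
  live B6: {k,m,r}→{r}
  live B7: {r}→{r}
  live B8: {r}→{r}
  live B9: {r}→∅

live-out(B4) = ["k", "r"]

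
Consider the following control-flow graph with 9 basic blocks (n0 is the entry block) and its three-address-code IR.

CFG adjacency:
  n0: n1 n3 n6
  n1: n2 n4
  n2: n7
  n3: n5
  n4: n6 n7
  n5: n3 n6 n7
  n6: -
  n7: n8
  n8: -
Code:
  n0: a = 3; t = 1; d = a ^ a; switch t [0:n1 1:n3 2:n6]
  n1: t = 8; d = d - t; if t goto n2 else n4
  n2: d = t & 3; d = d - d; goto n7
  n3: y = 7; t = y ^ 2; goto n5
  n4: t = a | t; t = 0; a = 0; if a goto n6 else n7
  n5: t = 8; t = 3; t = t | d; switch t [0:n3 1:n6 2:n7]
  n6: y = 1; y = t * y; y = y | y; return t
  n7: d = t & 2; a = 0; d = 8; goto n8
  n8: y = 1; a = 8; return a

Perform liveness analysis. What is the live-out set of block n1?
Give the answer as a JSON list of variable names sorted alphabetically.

Block summaries:
  n0: def={a,d,t} ue=∅
  n1: def={d,t} ue={d}
  n2: def={d} ue={t}
  n3: def={t,y} ue=∅
  n4: def={a,t} ue={a,t}
  n5: def={t} ue={d}
  n6: def={y} ue={t}
  n7: def={a,d} ue={t}
  n8: def={a,y} ue=∅

Live sets:
  n0 li=∅ lo={a,d,t}
  n1 li={a,d} lo={a,t}
  n2 li={t} lo={t}
  n3 li={d} lo={d}
  n4 li={a,t} lo={t}
  n5 li={d} lo={d,t}
  n6 li={t} lo=∅
  n7 li={t} lo=∅
  n8 li=∅ lo=∅

live-out(n1) = ["a", "t"]

Answer: ["a", "t"]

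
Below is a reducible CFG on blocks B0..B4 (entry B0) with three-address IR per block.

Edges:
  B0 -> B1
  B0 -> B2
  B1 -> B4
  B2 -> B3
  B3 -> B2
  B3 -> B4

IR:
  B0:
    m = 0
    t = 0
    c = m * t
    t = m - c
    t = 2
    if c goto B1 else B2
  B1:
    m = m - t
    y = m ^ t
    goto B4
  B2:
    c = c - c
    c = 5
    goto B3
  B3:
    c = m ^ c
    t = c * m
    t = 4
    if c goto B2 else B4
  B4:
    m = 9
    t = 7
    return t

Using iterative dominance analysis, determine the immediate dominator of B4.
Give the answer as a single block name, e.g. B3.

idom tree: B1←B0 B2←B0 B3←B2 B4←B0
Join-block Dom:
  B2: preds {B0,B3}: {B0} ∩ {B0,B2,B3} = {B0}; idom=B0
  B4: preds {B1,B3}: {B0,B1} ∩ {B0,B2,B3} = {B0}; idom=B0

idom(B4) = B0

Answer: B0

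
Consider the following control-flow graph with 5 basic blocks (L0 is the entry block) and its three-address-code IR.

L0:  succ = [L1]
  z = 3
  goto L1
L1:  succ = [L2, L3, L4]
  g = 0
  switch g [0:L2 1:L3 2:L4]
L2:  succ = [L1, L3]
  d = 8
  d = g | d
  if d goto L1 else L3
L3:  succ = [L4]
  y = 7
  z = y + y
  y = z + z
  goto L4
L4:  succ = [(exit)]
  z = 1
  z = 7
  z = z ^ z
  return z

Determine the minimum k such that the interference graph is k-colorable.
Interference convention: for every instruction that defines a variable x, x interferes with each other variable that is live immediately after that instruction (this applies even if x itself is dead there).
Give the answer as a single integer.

def/use:
  L0: {z} / ∅
  L1: {g} / ∅
  L2: {d} / {g}
  L3: {y,z} / ∅
  L4: {z} / ∅

Liveness:
  L0: in=∅ out=∅
  L1: in=∅ out={g}
  L2: in={g} out=∅
  L3: in=∅ out=∅
  L4: in=∅ out=∅

Conflict graph:
  d — {g}
  g — {d}
  y — ∅
  z — ∅

Chromatic number:
  clique {d,g} ⇒ need ≥ 2
  2-colouring: R0={d,y,z}  R1={g}
  χ = 2

Answer: 2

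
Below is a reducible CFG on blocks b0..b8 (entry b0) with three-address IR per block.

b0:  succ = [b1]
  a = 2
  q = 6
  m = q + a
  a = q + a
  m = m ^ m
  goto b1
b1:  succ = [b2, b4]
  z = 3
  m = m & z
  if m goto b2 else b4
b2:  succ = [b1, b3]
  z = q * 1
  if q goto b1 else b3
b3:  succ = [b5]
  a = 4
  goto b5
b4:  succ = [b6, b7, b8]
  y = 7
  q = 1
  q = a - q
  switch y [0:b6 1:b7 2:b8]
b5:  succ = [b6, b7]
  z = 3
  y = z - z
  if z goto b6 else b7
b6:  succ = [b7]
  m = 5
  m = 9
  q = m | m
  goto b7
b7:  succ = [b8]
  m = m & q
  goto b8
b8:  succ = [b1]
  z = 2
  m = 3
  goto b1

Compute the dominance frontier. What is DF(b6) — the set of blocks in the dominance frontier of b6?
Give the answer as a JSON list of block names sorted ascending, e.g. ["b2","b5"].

Answer: ["b7"]

Analysis:
idom tree: b1←b0 b2←b1 b3←b2 b4←b1 b5←b3 b6←b1 b7←b1 b8←b1
Join-block Dom:
  b1: preds {b0,b2,b8}: {b0} ∩ {b0,b1,b2} ∩ {b0,b1,b8} = {b0}; idom=b0
  b6: preds {b4,b5}: {b0,b1,b4} ∩ {b0,b1,b2,b3,b5} = {b0,b1}; idom=b1
  b7: preds {b4,b5,b6}: {b0,b1,b4} ∩ {b0,b1,b2,b3,b5} ∩ {b0,b1,b6} = {b0,b1}; idom=b1
  b8: preds {b4,b7}: {b0,b1,b4} ∩ {b0,b1,b7} = {b0,b1}; idom=b1

DF walk-up:
  b1←b0: walk · to b0
  b1←b2: walk b2→b1 to b0
  b1←b8: walk b8→b1 to b0
  b6←b4: walk b4 to b1
  b6←b5: walk b5→b3→b2 to b1
  b7←b4: walk b4 to b1
  b7←b5: walk b5→b3→b2 to b1
  b7←b6: walk b6 to b1
  b8←b4: walk b4 to b1
  b8←b7: walk b7 to b1
  DF(b0)=∅
  DF(b1)={b1}
  DF(b2)={b1,b6,b7}
  DF(b3)={b6,b7}
  DF(b4)={b6,b7,b8}
  DF(b5)={b6,b7}
  DF(b6)={b7}
  DF(b7)={b8}
  DF(b8)={b1}

DF(b6) = ["b7"]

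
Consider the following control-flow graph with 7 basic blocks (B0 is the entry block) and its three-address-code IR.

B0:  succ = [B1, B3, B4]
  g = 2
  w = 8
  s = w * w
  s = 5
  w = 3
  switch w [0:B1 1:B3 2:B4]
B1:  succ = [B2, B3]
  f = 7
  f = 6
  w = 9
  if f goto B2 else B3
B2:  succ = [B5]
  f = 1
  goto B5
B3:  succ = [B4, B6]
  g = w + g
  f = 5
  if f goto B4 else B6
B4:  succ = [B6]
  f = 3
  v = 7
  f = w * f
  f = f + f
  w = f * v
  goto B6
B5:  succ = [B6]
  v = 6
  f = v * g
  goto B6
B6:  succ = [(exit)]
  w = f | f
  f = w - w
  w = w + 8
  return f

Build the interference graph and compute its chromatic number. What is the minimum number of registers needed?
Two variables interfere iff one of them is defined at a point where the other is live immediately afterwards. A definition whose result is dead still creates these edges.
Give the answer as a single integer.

Answer: 4

Analysis:
Per-block:
  B0: def={g,s,w} ue=∅
  B1: def={f,w} ue=∅
  B2: def={f} ue=∅
  B3: def={f,g} ue={g,w}
  B4: def={f,v,w} ue={w}
  B5: def={f,v} ue={g}
  B6: def={f,w} ue={f}

Backward fixpoint:
  B0: in=∅ out={g,w}
  B1: in={g} out={g,w}
  B2: in={g} out={g}
  B3: in={g,w} out={f,w}
  B4: in={w} out={f}
  B5: in={g} out={f}
  B6: in={f} out=∅

Interference:
  f: {g,v,w}
  g: {f,s,v,w}
  s: {g}
  v: {f,g,w}
  w: {f,g,v}

Chromatic number:
  clique {f,g,v,w} ⇒ need ≥ 4
  4-colouring: c0={g}  c1={f,s}  c2={v}  c3={w}
  χ = 4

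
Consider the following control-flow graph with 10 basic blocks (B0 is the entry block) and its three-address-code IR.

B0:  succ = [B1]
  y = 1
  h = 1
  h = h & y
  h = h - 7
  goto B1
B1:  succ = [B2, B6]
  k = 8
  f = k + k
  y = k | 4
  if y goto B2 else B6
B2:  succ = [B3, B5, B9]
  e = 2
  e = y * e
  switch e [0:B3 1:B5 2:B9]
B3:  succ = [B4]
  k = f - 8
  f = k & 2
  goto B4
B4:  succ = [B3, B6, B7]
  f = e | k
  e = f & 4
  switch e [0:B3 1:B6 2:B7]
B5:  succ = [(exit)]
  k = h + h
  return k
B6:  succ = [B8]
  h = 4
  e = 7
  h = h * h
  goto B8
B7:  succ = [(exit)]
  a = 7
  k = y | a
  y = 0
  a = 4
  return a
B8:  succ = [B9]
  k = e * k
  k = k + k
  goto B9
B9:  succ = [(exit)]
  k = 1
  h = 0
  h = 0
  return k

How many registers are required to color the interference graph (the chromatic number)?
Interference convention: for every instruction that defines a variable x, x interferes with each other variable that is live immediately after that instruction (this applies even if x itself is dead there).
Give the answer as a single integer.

Answer: 5

Analysis:
def/use:
  B0: {h,y} / ∅
  B1: {f,k,y} / ∅
  B2: {e} / {y}
  B3: {f,k} / {f}
  B4: {e,f} / {e,k}
  B5: {k} / {h}
  B6: {e,h} / ∅
  B7: {a,k,y} / {y}
  B8: {k} / {e,k}
  B9: {h,k} / ∅

Liveness:
  B0: in=∅ out={h}
  B1: in={h} out={f,h,k,y}
  B2: in={f,h,y} out={e,f,h,y}
  B3: in={e,f,y} out={e,k,y}
  B4: in={e,k,y} out={e,f,k,y}
  B5: in={h} out=∅
  B6: in={k} out={e,k}
  B7: in={y} out=∅
  B8: in={e,k} out=∅
  B9: in=∅ out=∅

Interference:
  a — {y}
  e — {f,h,k,y}
  f — {e,h,k,y}
  h — {e,f,k,y}
  k — {e,f,h,y}
  y — {a,e,f,h,k}

Registers:
  {e,f,h,k,y} pairwise interfere (5-clique) ⇒ χ ≥ 5
  assign a→r1 e→r1 f→r2 h→r3 k→r4 y→r0 — no edge inside a register ⇒ χ ≤ 5
  χ = 5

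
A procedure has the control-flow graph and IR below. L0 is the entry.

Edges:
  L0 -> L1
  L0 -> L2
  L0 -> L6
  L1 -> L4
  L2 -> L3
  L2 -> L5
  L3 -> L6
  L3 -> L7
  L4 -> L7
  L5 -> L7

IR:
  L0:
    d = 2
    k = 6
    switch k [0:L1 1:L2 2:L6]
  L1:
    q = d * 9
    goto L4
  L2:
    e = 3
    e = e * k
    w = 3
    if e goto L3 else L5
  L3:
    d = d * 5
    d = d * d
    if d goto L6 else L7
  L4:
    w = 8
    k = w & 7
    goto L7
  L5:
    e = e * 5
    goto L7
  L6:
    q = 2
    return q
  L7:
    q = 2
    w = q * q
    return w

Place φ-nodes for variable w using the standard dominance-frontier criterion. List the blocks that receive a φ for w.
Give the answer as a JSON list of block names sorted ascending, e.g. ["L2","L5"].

Answer: ["L6", "L7"]

Analysis:
idom tree: L1←L0 L2←L0 L3←L2 L4←L1 L5←L2 L6←L0 L7←L0
Dom∩ at merges:
  L6: preds {L0,L3}: {L0} ∩ {L0,L2,L3} = {L0}; idom=L0
  L7: preds {L3,L4,L5}: {L0,L2,L3} ∩ {L0,L1,L4} ∩ {L0,L2,L5} = {L0}; idom=L0

DF walk-up:
  L6←L0: walk · to L0
  L6←L3: walk L3→L2 to L0
  L7←L3: walk L3→L2 to L0
  L7←L4: walk L4→L1 to L0
  L7←L5: walk L5→L2 to L0
  DF(L0)=∅
  DF(L1)={L7}
  DF(L2)={L6,L7}
  DF(L3)={L6,L7}
  DF(L4)={L7}
  DF(L5)={L7}
  DF(L6)=∅
  DF(L7)=∅

φ for w: defs {L2,L4,L7}
  DF⁺ = {L6,L7}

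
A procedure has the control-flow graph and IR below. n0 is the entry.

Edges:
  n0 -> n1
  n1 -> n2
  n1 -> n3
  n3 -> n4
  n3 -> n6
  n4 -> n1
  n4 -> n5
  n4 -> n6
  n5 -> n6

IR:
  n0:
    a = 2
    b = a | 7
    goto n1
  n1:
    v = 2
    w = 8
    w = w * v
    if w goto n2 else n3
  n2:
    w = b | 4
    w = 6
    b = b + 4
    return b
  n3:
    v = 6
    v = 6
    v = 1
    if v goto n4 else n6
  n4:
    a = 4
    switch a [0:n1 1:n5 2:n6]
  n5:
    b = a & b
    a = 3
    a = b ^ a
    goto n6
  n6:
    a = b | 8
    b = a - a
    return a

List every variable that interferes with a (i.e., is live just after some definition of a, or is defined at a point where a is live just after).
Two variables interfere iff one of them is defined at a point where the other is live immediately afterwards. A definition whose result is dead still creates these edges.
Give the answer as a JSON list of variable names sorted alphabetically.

Answer: ["b"]

Analysis:
Per-block:
  n0: {a,b} / ∅
  n1: {v,w} / ∅
  n2: {b,w} / {b}
  n3: {v} / ∅
  n4: {a} / ∅
  n5: {a,b} / {a,b}
  n6: {a,b} / {b}

Backward fixpoint:
  live n0: ∅→{b}
  live n1: {b}→{b}
  live n2: {b}→∅
  live n3: {b}→{b}
  live n4: {b}→{a,b}
  live n5: {a,b}→{b}
  live n6: {b}→∅

Conflict graph:
  a↔{b}
  b↔{a,v,w}
  v↔{b,w}
  w↔{b,v}

N(a) = ["b"]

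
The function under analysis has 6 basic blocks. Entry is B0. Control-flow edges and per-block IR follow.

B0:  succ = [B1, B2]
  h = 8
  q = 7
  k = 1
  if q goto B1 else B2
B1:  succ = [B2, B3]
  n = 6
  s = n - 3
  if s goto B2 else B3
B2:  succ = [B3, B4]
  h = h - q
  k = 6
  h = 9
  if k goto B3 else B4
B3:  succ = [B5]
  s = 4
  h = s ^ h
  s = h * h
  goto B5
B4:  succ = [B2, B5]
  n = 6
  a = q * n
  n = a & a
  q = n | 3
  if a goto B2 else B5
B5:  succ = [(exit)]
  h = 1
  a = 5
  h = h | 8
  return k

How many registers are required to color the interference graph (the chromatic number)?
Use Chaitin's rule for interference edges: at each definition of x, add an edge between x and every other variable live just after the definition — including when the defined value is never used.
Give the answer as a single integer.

Answer: 5

Derivation:
Block summaries:
  B0 def {h,k,q} use ∅
  B1 def {n,s} use ∅
  B2 def {h,k} use {h,q}
  B3 def {h,s} use {h}
  B4 def {a,n,q} use {q}
  B5 def {a,h} use {k}

Liveness:
  B0 li=∅ lo={h,k,q}
  B1 li={h,k,q} lo={h,k,q}
  B2 li={h,q} lo={h,k,q}
  B3 li={h,k} lo={k}
  B4 li={h,k,q} lo={h,k,q}
  B5 li={k} lo=∅

Conflict graph:
  a — {h,k,n,q}
  h — {a,k,n,q,s}
  k — {a,h,n,q,s}
  n — {a,h,k,q}
  q — {a,h,k,n,s}
  s — {h,k,q}

Colouring:
  clique {a,h,k,n,q} ⇒ need ≥ 5
  5-colouring: r0={h}  r1={k}  r2={q}  r3={a,s}  r4={n}
  χ = 5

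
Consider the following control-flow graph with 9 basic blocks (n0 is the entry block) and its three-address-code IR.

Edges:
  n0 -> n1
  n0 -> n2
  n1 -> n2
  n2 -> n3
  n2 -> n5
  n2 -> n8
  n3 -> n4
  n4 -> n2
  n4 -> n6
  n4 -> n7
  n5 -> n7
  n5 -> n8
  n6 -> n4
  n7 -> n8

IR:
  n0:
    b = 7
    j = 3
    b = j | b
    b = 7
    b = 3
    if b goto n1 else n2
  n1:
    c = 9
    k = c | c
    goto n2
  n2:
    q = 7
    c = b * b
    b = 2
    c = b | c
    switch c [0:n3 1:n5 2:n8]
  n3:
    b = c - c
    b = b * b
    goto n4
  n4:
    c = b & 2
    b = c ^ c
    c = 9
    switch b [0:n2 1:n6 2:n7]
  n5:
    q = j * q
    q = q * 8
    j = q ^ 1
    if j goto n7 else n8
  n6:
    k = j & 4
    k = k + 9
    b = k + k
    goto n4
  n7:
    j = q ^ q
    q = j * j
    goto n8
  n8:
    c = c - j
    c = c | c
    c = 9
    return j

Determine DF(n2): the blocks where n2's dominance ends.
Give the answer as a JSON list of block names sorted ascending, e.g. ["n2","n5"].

Answer: ["n2"]

Analysis:
idom tree: n1←n0 n2←n0 n3←n2 n4←n3 n5←n2 n6←n4 n7←n2 n8←n2
Join-block Dom:
  n2: preds {n0,n1,n4}: {n0} ∩ {n0,n1} ∩ {n0,n2,n3,n4} = {n0}; idom=n0
  n4: preds {n3,n6}: {n0,n2,n3} ∩ {n0,n2,n3,n4,n6} = {n0,n2,n3}; idom=n3
  n7: preds {n4,n5}: {n0,n2,n3,n4} ∩ {n0,n2,n5} = {n0,n2}; idom=n2
  n8: preds {n2,n5,n7}: {n0,n2} ∩ {n0,n2,n5} ∩ {n0,n2,n7} = {n0,n2}; idom=n2

DF derivation:
  join n2 pred n0: · stop@n0
  join n2 pred n1: n1 stop@n0
  join n2 pred n4: n4→n3→n2 stop@n0
  join n4 pred n3: · stop@n3
  join n4 pred n6: n6→n4 stop@n3
  join n7 pred n4: n4→n3 stop@n2
  join n7 pred n5: n5 stop@n2
  join n8 pred n2: · stop@n2
  join n8 pred n5: n5 stop@n2
  join n8 pred n7: n7 stop@n2
  n0: DF=∅
  n1: DF={n2}
  n2: DF={n2}
  n3: DF={n2,n7}
  n4: DF={n2,n4,n7}
  n5: DF={n7,n8}
  n6: DF={n4}
  n7: DF={n8}
  n8: DF=∅

DF(n2) = ["n2"]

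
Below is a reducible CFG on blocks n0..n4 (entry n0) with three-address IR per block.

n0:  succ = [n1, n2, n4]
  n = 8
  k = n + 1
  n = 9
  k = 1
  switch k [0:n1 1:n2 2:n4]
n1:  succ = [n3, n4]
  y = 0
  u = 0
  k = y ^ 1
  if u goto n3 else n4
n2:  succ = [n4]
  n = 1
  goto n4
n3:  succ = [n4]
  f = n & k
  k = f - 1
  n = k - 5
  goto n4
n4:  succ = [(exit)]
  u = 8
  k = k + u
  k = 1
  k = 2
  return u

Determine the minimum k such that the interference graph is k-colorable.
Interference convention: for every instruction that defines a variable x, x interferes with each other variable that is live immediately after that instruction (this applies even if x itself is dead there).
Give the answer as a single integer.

Answer: 3

Analysis:
def/use:
  n0 def {k,n} use ∅
  n1 def {k,u,y} use ∅
  n2 def {n} use ∅
  n3 def {f,k,n} use {k,n}
  n4 def {k,u} use {k}

Live sets:
  live n0: ∅→{k,n}
  live n1: {n}→{k,n}
  live n2: {k}→{k}
  live n3: {k,n}→{k}
  live n4: {k}→∅

Conflict graph:
  f: ∅
  k: {n,u}
  n: {k,u,y}
  u: {k,n,y}
  y: {n,u}

Registers:
  lower bound: {k,n,u} mutually conflict ⇒ χ ≥ 3
  3-colouring: r0={f,n}  r1={u}  r2={k,y}
  χ = 3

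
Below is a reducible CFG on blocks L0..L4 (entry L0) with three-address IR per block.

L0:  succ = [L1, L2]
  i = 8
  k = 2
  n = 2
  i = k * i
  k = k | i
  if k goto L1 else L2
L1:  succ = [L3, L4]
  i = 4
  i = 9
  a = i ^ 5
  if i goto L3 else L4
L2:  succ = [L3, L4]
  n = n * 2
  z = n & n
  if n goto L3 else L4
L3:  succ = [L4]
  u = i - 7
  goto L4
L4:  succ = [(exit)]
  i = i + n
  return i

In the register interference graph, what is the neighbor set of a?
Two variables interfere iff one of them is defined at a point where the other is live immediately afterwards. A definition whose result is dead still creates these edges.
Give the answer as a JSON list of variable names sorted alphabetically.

Answer: ["i", "n"]

Derivation:
Per-block:
  L0: def={i,k,n} ue=∅
  L1: def={a,i} ue=∅
  L2: def={n,z} ue={n}
  L3: def={u} ue={i}
  L4: def={i} ue={i,n}

Backward fixpoint:
  L0: in=∅ out={i,n}
  L1: in={n} out={i,n}
  L2: in={i,n} out={i,n}
  L3: in={i,n} out={i,n}
  L4: in={i,n} out=∅

Conflict graph:
  a↔{i,n}
  i↔{a,k,n,u,z}
  k↔{i,n}
  n↔{a,i,k,u,z}
  u↔{i,n}
  z↔{i,n}

N(a) = ["i", "n"]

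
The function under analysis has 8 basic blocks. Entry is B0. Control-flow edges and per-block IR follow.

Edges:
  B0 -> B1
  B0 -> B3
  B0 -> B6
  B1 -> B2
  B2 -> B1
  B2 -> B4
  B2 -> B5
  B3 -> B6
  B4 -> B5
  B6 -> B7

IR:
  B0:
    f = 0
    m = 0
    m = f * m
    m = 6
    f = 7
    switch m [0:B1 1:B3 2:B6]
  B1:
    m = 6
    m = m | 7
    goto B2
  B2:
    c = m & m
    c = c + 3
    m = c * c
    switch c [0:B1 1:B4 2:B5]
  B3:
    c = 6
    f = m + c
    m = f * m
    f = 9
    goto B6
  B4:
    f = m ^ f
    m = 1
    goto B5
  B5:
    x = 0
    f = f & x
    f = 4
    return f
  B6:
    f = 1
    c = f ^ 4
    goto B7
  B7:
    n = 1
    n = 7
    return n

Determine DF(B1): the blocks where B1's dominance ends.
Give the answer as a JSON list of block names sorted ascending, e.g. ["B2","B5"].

idom tree: B1←B0 B2←B1 B3←B0 B4←B2 B5←B2 B6←B0 B7←B6
Dom∩ at merges:
  B1: preds {B0,B2}: {B0} ∩ {B0,B1,B2} = {B0}; idom=B0
  B5: preds {B2,B4}: {B0,B1,B2} ∩ {B0,B1,B2,B4} = {B0,B1,B2}; idom=B2
  B6: preds {B0,B3}: {B0} ∩ {B0,B3} = {B0}; idom=B0

Frontier:
  B1←B0: walk · to B0
  B1←B2: walk B2→B1 to B0
  B5←B2: walk · to B2
  B5←B4: walk B4 to B2
  B6←B0: walk · to B0
  B6←B3: walk B3 to B0
  B0: DF=∅
  B1: DF={B1}
  B2: DF={B1}
  B3: DF={B6}
  B4: DF={B5}
  B5: DF=∅
  B6: DF=∅
  B7: DF=∅

DF(B1) = ["B1"]

Answer: ["B1"]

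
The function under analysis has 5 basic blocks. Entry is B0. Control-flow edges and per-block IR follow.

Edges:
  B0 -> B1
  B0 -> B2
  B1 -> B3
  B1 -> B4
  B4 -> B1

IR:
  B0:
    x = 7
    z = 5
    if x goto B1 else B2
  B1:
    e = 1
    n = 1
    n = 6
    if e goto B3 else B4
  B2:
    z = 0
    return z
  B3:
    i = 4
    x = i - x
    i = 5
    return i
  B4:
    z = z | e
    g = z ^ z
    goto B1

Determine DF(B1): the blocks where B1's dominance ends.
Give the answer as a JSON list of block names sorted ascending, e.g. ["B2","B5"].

idom tree: B1←B0 B2←B0 B3←B1 B4←B1
Dom∩ at merges:
  B1: preds {B0,B4}: {B0} ∩ {B0,B1,B4} = {B0}; idom=B0

Frontier:
  join B1 pred B0: · stop@B0
  join B1 pred B4: B4→B1 stop@B0
  B0 → ∅
  B1 → {B1}
  B2 → ∅
  B3 → ∅
  B4 → {B1}

DF(B1) = ["B1"]

Answer: ["B1"]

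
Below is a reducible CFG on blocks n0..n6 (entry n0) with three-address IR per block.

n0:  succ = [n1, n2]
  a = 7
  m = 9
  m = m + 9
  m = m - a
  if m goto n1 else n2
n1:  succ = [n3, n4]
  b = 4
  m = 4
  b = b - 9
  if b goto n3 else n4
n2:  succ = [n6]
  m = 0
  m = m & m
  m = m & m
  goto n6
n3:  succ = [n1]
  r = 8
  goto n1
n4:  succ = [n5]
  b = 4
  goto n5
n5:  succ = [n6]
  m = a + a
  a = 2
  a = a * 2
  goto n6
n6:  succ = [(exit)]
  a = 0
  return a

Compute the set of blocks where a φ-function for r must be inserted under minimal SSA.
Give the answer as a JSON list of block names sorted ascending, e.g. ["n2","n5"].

Answer: ["n1", "n6"]

Analysis:
idom tree: n1←n0 n2←n0 n3←n1 n4←n1 n5←n4 n6←n0
Dom at joins:
  n1: preds {n0,n3}: {n0} ∩ {n0,n1,n3} = {n0}; idom=n0
  n6: preds {n2,n5}: {n0,n2} ∩ {n0,n1,n4,n5} = {n0}; idom=n0

DF derivation:
  join n1 pred n0: · stop@n0
  join n1 pred n3: n3→n1 stop@n0
  join n6 pred n2: n2 stop@n0
  join n6 pred n5: n5→n4→n1 stop@n0
  n0 → ∅
  n1 → {n1,n6}
  n2 → {n6}
  n3 → {n1}
  n4 → {n6}
  n5 → {n6}
  n6 → ∅

φ for r: defs {n3}
  DF⁺ = {n1,n6}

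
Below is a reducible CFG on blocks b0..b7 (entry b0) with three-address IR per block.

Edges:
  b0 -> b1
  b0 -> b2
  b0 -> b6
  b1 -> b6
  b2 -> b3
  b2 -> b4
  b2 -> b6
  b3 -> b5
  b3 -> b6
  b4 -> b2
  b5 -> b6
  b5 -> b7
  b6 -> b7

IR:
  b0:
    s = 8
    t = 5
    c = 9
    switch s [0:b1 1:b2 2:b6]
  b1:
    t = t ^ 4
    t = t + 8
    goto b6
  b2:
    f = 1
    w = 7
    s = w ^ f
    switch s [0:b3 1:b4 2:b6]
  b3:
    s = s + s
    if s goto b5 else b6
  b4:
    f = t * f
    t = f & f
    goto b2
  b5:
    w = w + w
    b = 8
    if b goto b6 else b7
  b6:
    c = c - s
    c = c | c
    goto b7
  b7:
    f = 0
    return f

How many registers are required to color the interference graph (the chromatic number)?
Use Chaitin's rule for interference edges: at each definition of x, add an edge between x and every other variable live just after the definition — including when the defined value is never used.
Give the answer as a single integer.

Block summaries:
  b0 def {c,s,t} use ∅
  b1 def {t} use {t}
  b2 def {f,s,w} use ∅
  b3 def {s} use {s}
  b4 def {f,t} use {f,t}
  b5 def {b,w} use {w}
  b6 def {c} use {c,s}
  b7 def {f} use ∅

Liveness:
  b0 li=∅ lo={c,s,t}
  b1 li={c,s,t} lo={c,s}
  b2 li={c,t} lo={c,f,s,t,w}
  b3 li={c,s,w} lo={c,s,w}
  b4 li={c,f,t} lo={c,t}
  b5 li={c,s,w} lo={c,s}
  b6 li={c,s} lo=∅
  b7 li=∅ lo=∅

Interfere edges:
  b: {c,s}
  c: {b,f,s,t,w}
  f: {c,s,t,w}
  s: {b,c,f,t,w}
  t: {c,f,s,w}
  w: {c,f,s,t}

Registers:
  lower bound: {c,f,s,t,w} mutually conflict ⇒ χ ≥ 5
  5-colouring: r0={c}  r1={s}  r2={b,f}  r3={t}  r4={w}
  χ = 5

Answer: 5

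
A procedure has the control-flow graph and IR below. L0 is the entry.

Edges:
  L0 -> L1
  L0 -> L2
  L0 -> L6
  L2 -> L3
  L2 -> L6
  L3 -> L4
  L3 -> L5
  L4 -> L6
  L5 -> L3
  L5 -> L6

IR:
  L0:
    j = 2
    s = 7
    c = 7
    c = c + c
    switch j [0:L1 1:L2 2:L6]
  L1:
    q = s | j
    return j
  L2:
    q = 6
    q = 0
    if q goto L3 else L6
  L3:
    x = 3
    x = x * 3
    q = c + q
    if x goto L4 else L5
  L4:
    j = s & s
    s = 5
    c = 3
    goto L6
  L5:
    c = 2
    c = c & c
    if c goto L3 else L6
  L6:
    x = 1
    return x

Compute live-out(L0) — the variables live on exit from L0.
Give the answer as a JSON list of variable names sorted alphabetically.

Answer: ["c", "j", "s"]

Analysis:
Block summaries:
  L0 def {c,j,s} use ∅
  L1 def {q} use {j,s}
  L2 def {q} use ∅
  L3 def {q,x} use {c,q}
  L4 def {c,j,s} use {s}
  L5 def {c} use ∅
  L6 def {x} use ∅

Backward fixpoint:
  L0 li=∅ lo={c,j,s}
  L1 li={j,s} lo=∅
  L2 li={c,s} lo={c,q,s}
  L3 li={c,q,s} lo={q,s}
  L4 li={s} lo=∅
  L5 li={q,s} lo={c,q,s}
  L6 li=∅ lo=∅

live-out(L0) = ["c", "j", "s"]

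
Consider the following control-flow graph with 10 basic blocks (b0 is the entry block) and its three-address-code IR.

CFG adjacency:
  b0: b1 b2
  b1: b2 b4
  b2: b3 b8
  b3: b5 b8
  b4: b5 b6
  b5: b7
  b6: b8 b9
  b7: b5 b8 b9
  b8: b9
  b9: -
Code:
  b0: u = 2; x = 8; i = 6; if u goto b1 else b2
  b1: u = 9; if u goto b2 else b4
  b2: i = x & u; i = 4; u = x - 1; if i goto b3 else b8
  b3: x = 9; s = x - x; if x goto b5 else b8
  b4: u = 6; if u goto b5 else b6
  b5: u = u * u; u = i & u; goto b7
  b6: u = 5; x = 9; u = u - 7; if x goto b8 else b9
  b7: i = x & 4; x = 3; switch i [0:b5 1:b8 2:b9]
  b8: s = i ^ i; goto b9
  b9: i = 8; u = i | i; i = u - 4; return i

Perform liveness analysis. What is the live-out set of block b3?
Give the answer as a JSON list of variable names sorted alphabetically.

Block summaries:
  b0 def {i,u,x} use ∅
  b1 def {u} use ∅
  b2 def {i,u} use {u,x}
  b3 def {s,x} use ∅
  b4 def {u} use ∅
  b5 def {u} use {i,u}
  b6 def {u,x} use ∅
  b7 def {i,x} use {x}
  b8 def {s} use {i}
  b9 def {i,u} use ∅

Live sets:
  live b0: ∅→{i,u,x}
  live b1: {i,x}→{i,u,x}
  live b2: {u,x}→{i,u}
  live b3: {i,u}→{i,u,x}
  live b4: {i,x}→{i,u,x}
  live b5: {i,u,x}→{u,x}
  live b6: {i}→{i}
  live b7: {u,x}→{i,u,x}
  live b8: {i}→∅
  live b9: ∅→∅

live-out(b3) = ["i", "u", "x"]

Answer: ["i", "u", "x"]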